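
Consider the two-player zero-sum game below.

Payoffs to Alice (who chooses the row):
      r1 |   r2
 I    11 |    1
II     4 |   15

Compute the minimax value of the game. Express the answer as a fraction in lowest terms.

Row minima are 1 and 4, so Alice's maximin is 4; column maxima are 11 and 15, so Bob's minimax is 11. These differ, so the equilibrium is in mixed strategies.
Let Alice play I with probability p. Bob is indifferent when 11p + 4(1−p) = p + 15(1−p), giving p = 11/21.
Let Bob play r1 with probability q. Alice is indifferent when 11q + (1−q) = 4q + 15(1−q), giving q = 2/3.
The value is 11·(2/3) + (1)·(1/3) = 23/3.

23/3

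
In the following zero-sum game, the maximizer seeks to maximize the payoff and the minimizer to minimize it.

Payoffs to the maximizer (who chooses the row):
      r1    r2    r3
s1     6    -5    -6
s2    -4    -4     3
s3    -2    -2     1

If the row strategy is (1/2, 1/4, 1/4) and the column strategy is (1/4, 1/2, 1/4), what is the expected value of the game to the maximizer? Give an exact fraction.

-17/8

Against (1/4, 1/2, 1/4), each row's expected payoff is s1: -5/2; s2: -9/4; s3: -5/4.
Taking the (1/2, 1/4, 1/4)-weighted average: (1/2)·(-5/2) + (1/4)·(-9/4) + (1/4)·(-5/4) = -17/8.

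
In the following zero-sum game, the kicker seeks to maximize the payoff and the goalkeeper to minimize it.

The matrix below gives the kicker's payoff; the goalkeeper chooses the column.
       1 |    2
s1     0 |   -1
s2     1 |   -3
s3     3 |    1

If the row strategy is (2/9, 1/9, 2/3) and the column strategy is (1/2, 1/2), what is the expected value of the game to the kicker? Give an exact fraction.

10/9

Against (1/2, 1/2), each row's expected payoff is s1: -1/2; s2: -1; s3: 2.
Taking the (2/9, 1/9, 2/3)-weighted average: (2/9)·(-1/2) + (1/9)·(-1) + (2/3)·(2) = 10/9.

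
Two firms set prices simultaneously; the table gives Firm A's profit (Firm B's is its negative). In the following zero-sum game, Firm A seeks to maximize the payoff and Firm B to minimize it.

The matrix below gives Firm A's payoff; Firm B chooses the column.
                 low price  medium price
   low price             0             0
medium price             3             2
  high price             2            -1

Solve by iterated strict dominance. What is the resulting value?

Row high price is strictly dominated by row medium price (3>2, 2>-1); eliminate high price.
Row low price is strictly dominated by row medium price (3>0, 2>0); eliminate low price.
Column low price is strictly dominated by medium price for Firm B (2<3); eliminate low price.
Only (medium price, medium price) remains, with payoff 2.

2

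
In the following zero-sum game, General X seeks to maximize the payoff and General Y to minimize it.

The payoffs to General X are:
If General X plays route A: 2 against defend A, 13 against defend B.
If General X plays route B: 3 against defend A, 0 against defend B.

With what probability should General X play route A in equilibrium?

3/14

Row minima are 2 and 0, so General X's maximin is 2; column maxima are 3 and 13, so General Y's minimax is 3. These differ, so the equilibrium is in mixed strategies.
Let General X play route A with probability p. General Y is indifferent when 2p + 3(1−p) = 13p, giving p = 3/14.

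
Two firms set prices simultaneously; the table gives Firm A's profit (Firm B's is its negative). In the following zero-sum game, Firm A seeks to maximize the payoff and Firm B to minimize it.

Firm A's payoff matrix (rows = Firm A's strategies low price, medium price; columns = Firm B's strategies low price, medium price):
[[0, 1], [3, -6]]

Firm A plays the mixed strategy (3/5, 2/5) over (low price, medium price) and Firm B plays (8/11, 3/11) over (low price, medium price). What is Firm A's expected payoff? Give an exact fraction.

21/55

Against (8/11, 3/11), each row's expected payoff is low price: 3/11; medium price: 6/11.
Taking the (3/5, 2/5)-weighted average: (3/5)·(3/11) + (2/5)·(6/11) = 21/55.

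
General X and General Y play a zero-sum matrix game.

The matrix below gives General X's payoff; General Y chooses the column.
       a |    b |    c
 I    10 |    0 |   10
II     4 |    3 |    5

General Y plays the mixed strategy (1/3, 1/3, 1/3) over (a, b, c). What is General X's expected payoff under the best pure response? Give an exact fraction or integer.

20/3

I: (10)·(1/3) + (0)·(1/3) + (10)·(1/3) = 20/3.
II: (4)·(1/3) + (3)·(1/3) + (5)·(1/3) = 4.
The best pure response is I with expected payoff 20/3.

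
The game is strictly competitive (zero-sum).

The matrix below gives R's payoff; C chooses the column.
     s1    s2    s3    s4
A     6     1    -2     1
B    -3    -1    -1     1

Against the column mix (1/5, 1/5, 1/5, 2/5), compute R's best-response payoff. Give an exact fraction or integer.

A: (6)·(1/5) + (1)·(1/5) + (-2)·(1/5) + (1)·(2/5) = 7/5.
B: (-3)·(1/5) + (-1)·(1/5) + (-1)·(1/5) + (1)·(2/5) = -3/5.
The best pure response is A with expected payoff 7/5.

7/5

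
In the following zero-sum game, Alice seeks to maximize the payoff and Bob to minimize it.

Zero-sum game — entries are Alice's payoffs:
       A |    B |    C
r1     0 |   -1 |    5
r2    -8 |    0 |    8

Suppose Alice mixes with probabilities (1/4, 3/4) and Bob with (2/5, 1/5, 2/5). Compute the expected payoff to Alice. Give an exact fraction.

Against (2/5, 1/5, 2/5), each row's expected payoff is r1: 9/5; r2: 0.
Taking the (1/4, 3/4)-weighted average: (1/4)·(9/5) + (3/4)·(0) = 9/20.

9/20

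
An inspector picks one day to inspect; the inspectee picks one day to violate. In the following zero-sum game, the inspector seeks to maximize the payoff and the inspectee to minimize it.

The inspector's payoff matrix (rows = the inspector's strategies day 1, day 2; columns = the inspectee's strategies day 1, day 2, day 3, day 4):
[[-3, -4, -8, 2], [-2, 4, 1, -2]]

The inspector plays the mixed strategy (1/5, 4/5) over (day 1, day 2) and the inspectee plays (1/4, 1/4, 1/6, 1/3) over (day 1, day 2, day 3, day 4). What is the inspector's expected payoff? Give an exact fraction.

Against (1/4, 1/4, 1/6, 1/3), each row's expected payoff is day 1: -29/12; day 2: 0.
Taking the (1/5, 4/5)-weighted average: (1/5)·(-29/12) + (4/5)·(0) = -29/60.

-29/60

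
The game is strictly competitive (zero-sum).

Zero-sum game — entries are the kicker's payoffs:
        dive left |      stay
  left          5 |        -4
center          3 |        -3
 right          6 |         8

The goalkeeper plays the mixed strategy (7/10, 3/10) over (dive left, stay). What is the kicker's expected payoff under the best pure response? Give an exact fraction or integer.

33/5

left: (5)·(7/10) + (-4)·(3/10) = 23/10.
center: (3)·(7/10) + (-3)·(3/10) = 6/5.
right: (6)·(7/10) + (8)·(3/10) = 33/5.
The best pure response is right with expected payoff 33/5.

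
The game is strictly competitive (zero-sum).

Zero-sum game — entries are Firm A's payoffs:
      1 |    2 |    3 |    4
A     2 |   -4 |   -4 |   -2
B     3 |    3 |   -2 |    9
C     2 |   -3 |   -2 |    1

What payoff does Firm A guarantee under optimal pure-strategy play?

-2

Row minima: -4, -2, -3 → Firm A's maximin is -2.
Column maxima: 3, 3, -2, 9 → Firm B's minimax is -2.
They coincide at (B, 3), so the value is -2.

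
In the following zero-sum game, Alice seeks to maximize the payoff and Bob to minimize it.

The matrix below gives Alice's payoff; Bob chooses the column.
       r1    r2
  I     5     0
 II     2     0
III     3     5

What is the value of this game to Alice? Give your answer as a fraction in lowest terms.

25/7

Row II is strictly dominated by row III, so Alice never plays it.
The remaining 2×2 game on (I, III) × (r1, r2) has no saddle point. Let Alice play I with probability p; indifference gives 5p + 3(1−p) = 5(1−p), so p = 2/7.
Similarly Bob's optimal q on r1 is 5/7, and the value is 5·(5/7) + (0)·(2/7) = 25/7.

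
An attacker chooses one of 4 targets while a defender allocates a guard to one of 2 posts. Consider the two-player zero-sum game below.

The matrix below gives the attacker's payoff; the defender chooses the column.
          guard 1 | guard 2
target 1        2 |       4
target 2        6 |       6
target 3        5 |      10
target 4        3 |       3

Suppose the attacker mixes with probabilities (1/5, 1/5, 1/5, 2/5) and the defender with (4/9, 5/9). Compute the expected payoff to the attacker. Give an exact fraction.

Against (4/9, 5/9), each row's expected payoff is target 1: 28/9; target 2: 6; target 3: 70/9; target 4: 3.
Taking the (1/5, 1/5, 1/5, 2/5)-weighted average: (1/5)·(28/9) + (1/5)·(6) + (1/5)·(70/9) + (2/5)·(3) = 206/45.

206/45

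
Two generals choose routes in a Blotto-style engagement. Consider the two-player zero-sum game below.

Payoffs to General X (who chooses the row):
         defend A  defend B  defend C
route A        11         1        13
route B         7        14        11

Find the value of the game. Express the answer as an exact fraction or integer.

Column defend C is strictly dominated by defend A for General Y (it gives General X more in every row).
The remaining 2×2 game on (route A, route B) × (defend A, defend B) has no saddle point. Let General X play route A with probability p; indifference gives 11p + 7(1−p) = p + 14(1−p), so p = 7/17.
Similarly General Y's optimal q on defend A is 13/17, and the value is 11·(13/17) + (1)·(4/17) = 147/17.

147/17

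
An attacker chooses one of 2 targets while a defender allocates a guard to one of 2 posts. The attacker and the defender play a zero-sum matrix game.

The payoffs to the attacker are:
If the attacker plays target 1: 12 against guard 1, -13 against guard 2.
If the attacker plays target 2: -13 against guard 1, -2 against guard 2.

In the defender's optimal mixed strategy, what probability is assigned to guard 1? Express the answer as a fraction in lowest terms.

11/36

Row minima are -13 and -13, so the attacker's maximin is -13; column maxima are 12 and -2, so the defender's minimax is -2. These differ, so the equilibrium is in mixed strategies.
Let the defender play guard 1 with probability q. The attacker is indifferent when 12q − 13(1−q) = −13q − 2(1−q), giving q = 11/36.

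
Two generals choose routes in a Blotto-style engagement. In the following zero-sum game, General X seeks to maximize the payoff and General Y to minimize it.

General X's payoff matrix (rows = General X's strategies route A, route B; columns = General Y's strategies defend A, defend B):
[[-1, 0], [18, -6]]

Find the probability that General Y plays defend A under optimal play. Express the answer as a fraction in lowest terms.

Row minima are -1 and -6, so General X's maximin is -1; column maxima are 18 and 0, so General Y's minimax is 0. These differ, so the equilibrium is in mixed strategies.
Let General Y play defend A with probability q. General X is indifferent when −q = 18q − 6(1−q), giving q = 6/25.

6/25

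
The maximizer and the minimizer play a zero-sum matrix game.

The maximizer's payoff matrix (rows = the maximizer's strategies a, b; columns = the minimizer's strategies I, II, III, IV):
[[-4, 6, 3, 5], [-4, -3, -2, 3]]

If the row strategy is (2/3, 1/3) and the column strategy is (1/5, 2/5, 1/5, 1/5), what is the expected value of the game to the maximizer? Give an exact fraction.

Against (1/5, 2/5, 1/5, 1/5), each row's expected payoff is a: 16/5; b: -9/5.
Taking the (2/3, 1/3)-weighted average: (2/3)·(16/5) + (1/3)·(-9/5) = 23/15.

23/15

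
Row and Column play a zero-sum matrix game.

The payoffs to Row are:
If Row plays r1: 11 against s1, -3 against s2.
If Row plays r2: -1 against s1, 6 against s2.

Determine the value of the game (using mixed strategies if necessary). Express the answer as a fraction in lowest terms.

3

Row minima are -3 and -1, so Row's maximin is -1; column maxima are 11 and 6, so Column's minimax is 6. These differ, so the equilibrium is in mixed strategies.
Let Row play r1 with probability p. Column is indifferent when 11p − (1−p) = −3p + 6(1−p), giving p = 1/3.
Let Column play s1 with probability q. Row is indifferent when 11q − 3(1−q) = −q + 6(1−q), giving q = 3/7.
The value is 11·(3/7) + (-3)·(4/7) = 3.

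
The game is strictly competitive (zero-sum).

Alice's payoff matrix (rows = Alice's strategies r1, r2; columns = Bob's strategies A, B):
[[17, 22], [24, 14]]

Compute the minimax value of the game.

58/3

Row minima are 17 and 14, so Alice's maximin is 17; column maxima are 24 and 22, so Bob's minimax is 22. These differ, so the equilibrium is in mixed strategies.
Let Alice play r1 with probability p. Bob is indifferent when 17p + 24(1−p) = 22p + 14(1−p), giving p = 2/3.
Let Bob play A with probability q. Alice is indifferent when 17q + 22(1−q) = 24q + 14(1−q), giving q = 8/15.
The value is 17·(8/15) + (22)·(7/15) = 58/3.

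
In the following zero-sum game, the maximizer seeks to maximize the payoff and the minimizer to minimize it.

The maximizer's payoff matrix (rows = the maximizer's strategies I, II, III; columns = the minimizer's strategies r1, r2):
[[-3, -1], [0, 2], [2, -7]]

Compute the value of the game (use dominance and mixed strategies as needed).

Row I is strictly dominated by row II, so the maximizer never plays it.
The remaining 2×2 game on (II, III) × (r1, r2) has no saddle point. Let the maximizer play II with probability p; indifference gives 2(1−p) = 2p − 7(1−p), so p = 9/11.
Similarly the minimizer's optimal q on r1 is 9/11, and the value is 0·(9/11) + (2)·(2/11) = 4/11.

4/11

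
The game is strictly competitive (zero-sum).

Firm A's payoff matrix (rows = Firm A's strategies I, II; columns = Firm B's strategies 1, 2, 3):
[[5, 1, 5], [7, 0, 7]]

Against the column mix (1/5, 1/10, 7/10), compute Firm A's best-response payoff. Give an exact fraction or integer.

63/10

I: (5)·(1/5) + (1)·(1/10) + (5)·(7/10) = 23/5.
II: (7)·(1/5) + (0)·(1/10) + (7)·(7/10) = 63/10.
The best pure response is II with expected payoff 63/10.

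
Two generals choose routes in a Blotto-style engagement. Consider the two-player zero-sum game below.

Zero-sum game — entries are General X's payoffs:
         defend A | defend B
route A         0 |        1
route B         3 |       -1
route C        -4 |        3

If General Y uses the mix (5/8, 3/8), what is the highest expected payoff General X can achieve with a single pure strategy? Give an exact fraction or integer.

3/2

route A: (0)·(5/8) + (1)·(3/8) = 3/8.
route B: (3)·(5/8) + (-1)·(3/8) = 3/2.
route C: (-4)·(5/8) + (3)·(3/8) = -11/8.
The best pure response is route B with expected payoff 3/2.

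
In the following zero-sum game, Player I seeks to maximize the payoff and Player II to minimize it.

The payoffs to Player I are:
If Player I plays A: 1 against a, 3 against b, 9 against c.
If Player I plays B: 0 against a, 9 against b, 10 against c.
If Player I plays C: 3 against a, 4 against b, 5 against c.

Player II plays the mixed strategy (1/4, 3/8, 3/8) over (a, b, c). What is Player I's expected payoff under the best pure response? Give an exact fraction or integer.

A: (1)·(1/4) + (3)·(3/8) + (9)·(3/8) = 19/4.
B: (0)·(1/4) + (9)·(3/8) + (10)·(3/8) = 57/8.
C: (3)·(1/4) + (4)·(3/8) + (5)·(3/8) = 33/8.
The best pure response is B with expected payoff 57/8.

57/8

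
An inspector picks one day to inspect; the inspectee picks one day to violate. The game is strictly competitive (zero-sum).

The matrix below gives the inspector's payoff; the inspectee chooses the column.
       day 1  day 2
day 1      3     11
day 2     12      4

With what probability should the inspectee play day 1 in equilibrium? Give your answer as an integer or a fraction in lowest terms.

7/16

Row minima are 3 and 4, so the inspector's maximin is 4; column maxima are 12 and 11, so the inspectee's minimax is 11. These differ, so the equilibrium is in mixed strategies.
Let the inspectee play day 1 with probability q. The inspector is indifferent when 3q + 11(1−q) = 12q + 4(1−q), giving q = 7/16.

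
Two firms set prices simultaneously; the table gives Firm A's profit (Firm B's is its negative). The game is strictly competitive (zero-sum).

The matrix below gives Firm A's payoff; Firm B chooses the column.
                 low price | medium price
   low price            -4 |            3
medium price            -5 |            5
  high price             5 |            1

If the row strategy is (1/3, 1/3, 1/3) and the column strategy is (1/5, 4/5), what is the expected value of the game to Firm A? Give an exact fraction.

32/15

Against (1/5, 4/5), each row's expected payoff is low price: 8/5; medium price: 3; high price: 9/5.
Taking the (1/3, 1/3, 1/3)-weighted average: (1/3)·(8/5) + (1/3)·(3) + (1/3)·(9/5) = 32/15.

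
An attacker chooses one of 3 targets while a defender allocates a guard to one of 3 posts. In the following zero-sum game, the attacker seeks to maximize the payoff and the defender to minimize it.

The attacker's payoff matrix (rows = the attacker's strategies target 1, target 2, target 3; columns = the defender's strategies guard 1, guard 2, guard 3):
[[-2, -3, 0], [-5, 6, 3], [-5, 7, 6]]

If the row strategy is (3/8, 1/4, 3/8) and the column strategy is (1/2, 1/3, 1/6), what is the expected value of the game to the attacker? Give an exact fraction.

-7/16

Against (1/2, 1/3, 1/6), each row's expected payoff is target 1: -2; target 2: 0; target 3: 5/6.
Taking the (3/8, 1/4, 3/8)-weighted average: (3/8)·(-2) + (1/4)·(0) + (3/8)·(5/6) = -7/16.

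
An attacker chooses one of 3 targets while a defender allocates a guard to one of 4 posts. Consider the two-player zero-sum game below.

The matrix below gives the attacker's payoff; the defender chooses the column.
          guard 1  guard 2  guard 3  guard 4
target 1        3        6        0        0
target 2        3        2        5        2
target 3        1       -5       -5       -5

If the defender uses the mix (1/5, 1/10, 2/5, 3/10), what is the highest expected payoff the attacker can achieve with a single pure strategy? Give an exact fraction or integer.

target 1: (3)·(1/5) + (6)·(1/10) + (0)·(2/5) + (0)·(3/10) = 6/5.
target 2: (3)·(1/5) + (2)·(1/10) + (5)·(2/5) + (2)·(3/10) = 17/5.
target 3: (1)·(1/5) + (-5)·(1/10) + (-5)·(2/5) + (-5)·(3/10) = -19/5.
The best pure response is target 2 with expected payoff 17/5.

17/5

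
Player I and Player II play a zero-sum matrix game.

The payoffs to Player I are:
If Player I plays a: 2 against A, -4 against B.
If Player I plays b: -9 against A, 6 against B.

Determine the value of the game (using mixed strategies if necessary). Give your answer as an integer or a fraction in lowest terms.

Row minima are -4 and -9, so Player I's maximin is -4; column maxima are 2 and 6, so Player II's minimax is 2. These differ, so the equilibrium is in mixed strategies.
Let Player I play a with probability p. Player II is indifferent when 2p − 9(1−p) = −4p + 6(1−p), giving p = 5/7.
Let Player II play A with probability q. Player I is indifferent when 2q − 4(1−q) = −9q + 6(1−q), giving q = 10/21.
The value is 2·(10/21) + (-4)·(11/21) = -8/7.

-8/7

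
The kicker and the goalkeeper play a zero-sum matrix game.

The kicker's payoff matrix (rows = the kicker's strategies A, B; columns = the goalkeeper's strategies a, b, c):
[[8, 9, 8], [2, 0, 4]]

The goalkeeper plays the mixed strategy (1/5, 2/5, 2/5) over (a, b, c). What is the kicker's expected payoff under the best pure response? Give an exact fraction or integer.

42/5

A: (8)·(1/5) + (9)·(2/5) + (8)·(2/5) = 42/5.
B: (2)·(1/5) + (0)·(2/5) + (4)·(2/5) = 2.
The best pure response is A with expected payoff 42/5.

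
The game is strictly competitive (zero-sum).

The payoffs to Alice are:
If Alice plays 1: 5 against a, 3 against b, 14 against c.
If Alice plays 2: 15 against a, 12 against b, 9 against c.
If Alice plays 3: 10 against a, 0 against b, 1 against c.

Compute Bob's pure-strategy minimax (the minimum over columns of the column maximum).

The worst case (largest entry) in each column is a: 15, b: 12, c: 14.
The best (smallest) of these is 12.

12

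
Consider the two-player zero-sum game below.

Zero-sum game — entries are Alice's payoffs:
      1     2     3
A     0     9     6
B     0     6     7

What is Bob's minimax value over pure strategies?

The worst case (largest entry) in each column is 1: 0, 2: 9, 3: 7.
The best (smallest) of these is 0.

0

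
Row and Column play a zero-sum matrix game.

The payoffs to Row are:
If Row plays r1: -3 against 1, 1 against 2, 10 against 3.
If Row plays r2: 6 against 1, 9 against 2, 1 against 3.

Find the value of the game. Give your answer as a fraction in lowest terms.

Column 2 is strictly dominated by 1 for Column (it gives Row more in every row).
The remaining 2×2 game on (r1, r2) × (1, 3) has no saddle point. Let Row play r1 with probability p; indifference gives −3p + 6(1−p) = 10p + (1−p), so p = 5/18.
Similarly Column's optimal q on 1 is 1/2, and the value is -3·(1/2) + (10)·(1/2) = 7/2.

7/2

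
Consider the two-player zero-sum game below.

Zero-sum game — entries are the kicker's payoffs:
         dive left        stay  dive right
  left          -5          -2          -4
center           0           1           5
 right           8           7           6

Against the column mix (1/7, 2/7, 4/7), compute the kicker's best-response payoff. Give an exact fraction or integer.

46/7

left: (-5)·(1/7) + (-2)·(2/7) + (-4)·(4/7) = -25/7.
center: (0)·(1/7) + (1)·(2/7) + (5)·(4/7) = 22/7.
right: (8)·(1/7) + (7)·(2/7) + (6)·(4/7) = 46/7.
The best pure response is right with expected payoff 46/7.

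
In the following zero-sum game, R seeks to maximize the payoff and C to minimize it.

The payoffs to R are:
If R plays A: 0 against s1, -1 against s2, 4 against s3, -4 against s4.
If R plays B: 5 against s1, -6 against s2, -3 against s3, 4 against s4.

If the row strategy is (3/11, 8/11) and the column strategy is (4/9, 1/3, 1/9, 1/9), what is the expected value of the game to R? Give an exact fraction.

5/33

Against (4/9, 1/3, 1/9, 1/9), each row's expected payoff is A: -1/3; B: 1/3.
Taking the (3/11, 8/11)-weighted average: (3/11)·(-1/3) + (8/11)·(1/3) = 5/33.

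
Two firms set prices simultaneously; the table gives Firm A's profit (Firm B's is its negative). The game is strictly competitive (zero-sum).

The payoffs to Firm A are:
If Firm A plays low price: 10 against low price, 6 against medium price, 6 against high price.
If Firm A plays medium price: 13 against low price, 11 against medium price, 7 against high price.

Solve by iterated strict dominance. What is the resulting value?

7

Column low price is strictly dominated by medium price for Firm B (6<10, 11<13); eliminate low price.
Row low price is strictly dominated by row medium price (11>6, 7>6); eliminate low price.
Column medium price is strictly dominated by high price for Firm B (7<11); eliminate medium price.
Only (medium price, high price) remains, with payoff 7.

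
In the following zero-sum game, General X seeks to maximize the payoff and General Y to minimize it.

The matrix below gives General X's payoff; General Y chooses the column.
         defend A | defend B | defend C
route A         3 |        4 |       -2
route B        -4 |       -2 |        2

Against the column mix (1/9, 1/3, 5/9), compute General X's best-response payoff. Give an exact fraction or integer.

5/9

route A: (3)·(1/9) + (4)·(1/3) + (-2)·(5/9) = 5/9.
route B: (-4)·(1/9) + (-2)·(1/3) + (2)·(5/9) = 0.
The best pure response is route A with expected payoff 5/9.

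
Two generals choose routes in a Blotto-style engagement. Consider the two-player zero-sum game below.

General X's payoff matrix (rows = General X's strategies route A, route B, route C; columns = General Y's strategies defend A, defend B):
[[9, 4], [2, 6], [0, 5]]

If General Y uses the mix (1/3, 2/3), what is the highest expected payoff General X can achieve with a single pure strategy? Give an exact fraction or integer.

17/3

route A: (9)·(1/3) + (4)·(2/3) = 17/3.
route B: (2)·(1/3) + (6)·(2/3) = 14/3.
route C: (0)·(1/3) + (5)·(2/3) = 10/3.
The best pure response is route A with expected payoff 17/3.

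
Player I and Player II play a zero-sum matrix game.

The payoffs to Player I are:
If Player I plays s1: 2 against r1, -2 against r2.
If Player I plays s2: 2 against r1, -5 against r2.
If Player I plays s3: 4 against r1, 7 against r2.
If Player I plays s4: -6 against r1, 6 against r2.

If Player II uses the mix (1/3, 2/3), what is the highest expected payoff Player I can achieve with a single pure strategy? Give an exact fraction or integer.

s1: (2)·(1/3) + (-2)·(2/3) = -2/3.
s2: (2)·(1/3) + (-5)·(2/3) = -8/3.
s3: (4)·(1/3) + (7)·(2/3) = 6.
s4: (-6)·(1/3) + (6)·(2/3) = 2.
The best pure response is s3 with expected payoff 6.

6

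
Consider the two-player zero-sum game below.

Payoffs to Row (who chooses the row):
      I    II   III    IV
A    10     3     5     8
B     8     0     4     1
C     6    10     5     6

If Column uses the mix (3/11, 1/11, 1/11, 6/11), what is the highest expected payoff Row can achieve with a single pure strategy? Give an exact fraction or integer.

A: (10)·(3/11) + (3)·(1/11) + (5)·(1/11) + (8)·(6/11) = 86/11.
B: (8)·(3/11) + (0)·(1/11) + (4)·(1/11) + (1)·(6/11) = 34/11.
C: (6)·(3/11) + (10)·(1/11) + (5)·(1/11) + (6)·(6/11) = 69/11.
The best pure response is A with expected payoff 86/11.

86/11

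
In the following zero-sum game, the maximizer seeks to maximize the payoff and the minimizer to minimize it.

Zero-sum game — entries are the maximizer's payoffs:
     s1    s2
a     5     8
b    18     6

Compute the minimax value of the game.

38/5

Row minima are 5 and 6, so the maximizer's maximin is 6; column maxima are 18 and 8, so the minimizer's minimax is 8. These differ, so the equilibrium is in mixed strategies.
Let the maximizer play a with probability p. The minimizer is indifferent when 5p + 18(1−p) = 8p + 6(1−p), giving p = 4/5.
Let the minimizer play s1 with probability q. The maximizer is indifferent when 5q + 8(1−q) = 18q + 6(1−q), giving q = 2/15.
The value is 5·(2/15) + (8)·(13/15) = 38/5.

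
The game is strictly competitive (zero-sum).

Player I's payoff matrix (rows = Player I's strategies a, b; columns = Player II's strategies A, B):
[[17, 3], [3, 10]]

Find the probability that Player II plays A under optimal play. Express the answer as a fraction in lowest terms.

1/3

Row minima are 3 and 3, so Player I's maximin is 3; column maxima are 17 and 10, so Player II's minimax is 10. These differ, so the equilibrium is in mixed strategies.
Let Player II play A with probability q. Player I is indifferent when 17q + 3(1−q) = 3q + 10(1−q), giving q = 1/3.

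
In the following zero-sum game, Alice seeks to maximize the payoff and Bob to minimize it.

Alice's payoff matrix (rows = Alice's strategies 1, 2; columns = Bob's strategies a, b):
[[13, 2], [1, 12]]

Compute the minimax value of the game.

7

Row minima are 2 and 1, so Alice's maximin is 2; column maxima are 13 and 12, so Bob's minimax is 12. These differ, so the equilibrium is in mixed strategies.
Let Alice play 1 with probability p. Bob is indifferent when 13p + (1−p) = 2p + 12(1−p), giving p = 1/2.
Let Bob play a with probability q. Alice is indifferent when 13q + 2(1−q) = q + 12(1−q), giving q = 5/11.
The value is 13·(5/11) + (2)·(6/11) = 7.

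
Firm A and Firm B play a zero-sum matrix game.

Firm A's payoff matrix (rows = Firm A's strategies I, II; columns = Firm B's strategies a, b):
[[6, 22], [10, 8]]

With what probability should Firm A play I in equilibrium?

Row minima are 6 and 8, so Firm A's maximin is 8; column maxima are 10 and 22, so Firm B's minimax is 10. These differ, so the equilibrium is in mixed strategies.
Let Firm A play I with probability p. Firm B is indifferent when 6p + 10(1−p) = 22p + 8(1−p), giving p = 1/9.

1/9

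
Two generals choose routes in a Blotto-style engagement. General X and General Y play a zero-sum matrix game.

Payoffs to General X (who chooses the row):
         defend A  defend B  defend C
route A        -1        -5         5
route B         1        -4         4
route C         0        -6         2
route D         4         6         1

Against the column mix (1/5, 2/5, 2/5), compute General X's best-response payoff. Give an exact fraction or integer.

18/5

route A: (-1)·(1/5) + (-5)·(2/5) + (5)·(2/5) = -1/5.
route B: (1)·(1/5) + (-4)·(2/5) + (4)·(2/5) = 1/5.
route C: (0)·(1/5) + (-6)·(2/5) + (2)·(2/5) = -8/5.
route D: (4)·(1/5) + (6)·(2/5) + (1)·(2/5) = 18/5.
The best pure response is route D with expected payoff 18/5.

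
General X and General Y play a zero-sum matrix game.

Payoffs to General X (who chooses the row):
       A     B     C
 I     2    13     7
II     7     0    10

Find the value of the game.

Column C is strictly dominated by A for General Y (it gives General X more in every row).
The remaining 2×2 game on (I, II) × (A, B) has no saddle point. Let General X play I with probability p; indifference gives 2p + 7(1−p) = 13p, so p = 7/18.
Similarly General Y's optimal q on A is 13/18, and the value is 2·(13/18) + (13)·(5/18) = 91/18.

91/18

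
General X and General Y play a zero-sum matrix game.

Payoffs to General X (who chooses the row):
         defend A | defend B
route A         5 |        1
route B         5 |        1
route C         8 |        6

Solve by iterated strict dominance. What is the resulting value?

Row route A is strictly dominated by row route C (8>5, 6>1); eliminate route A.
Row route B is strictly dominated by row route C (8>5, 6>1); eliminate route B.
Column defend A is strictly dominated by defend B for General Y (6<8); eliminate defend A.
Only (route C, defend B) remains, with payoff 6.

6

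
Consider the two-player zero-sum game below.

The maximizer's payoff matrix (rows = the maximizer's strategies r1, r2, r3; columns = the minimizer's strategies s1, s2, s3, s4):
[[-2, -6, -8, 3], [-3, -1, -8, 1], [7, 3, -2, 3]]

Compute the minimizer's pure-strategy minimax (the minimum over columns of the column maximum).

-2

The worst case (largest entry) in each column is s1: 7, s2: 3, s3: -2, s4: 3.
The best (smallest) of these is -2.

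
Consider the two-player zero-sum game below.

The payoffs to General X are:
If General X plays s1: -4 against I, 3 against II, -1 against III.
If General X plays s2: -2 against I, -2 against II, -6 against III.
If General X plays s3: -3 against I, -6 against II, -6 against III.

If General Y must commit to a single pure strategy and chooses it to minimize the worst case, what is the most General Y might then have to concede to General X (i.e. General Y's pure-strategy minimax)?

The worst case (largest entry) in each column is I: -2, II: 3, III: -1.
The best (smallest) of these is -2.

-2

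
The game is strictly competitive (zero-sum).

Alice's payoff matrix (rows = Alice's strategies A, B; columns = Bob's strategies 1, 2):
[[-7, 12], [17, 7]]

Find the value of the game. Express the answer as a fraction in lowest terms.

253/29

Row minima are -7 and 7, so Alice's maximin is 7; column maxima are 17 and 12, so Bob's minimax is 12. These differ, so the equilibrium is in mixed strategies.
Let Alice play A with probability p. Bob is indifferent when −7p + 17(1−p) = 12p + 7(1−p), giving p = 10/29.
Let Bob play 1 with probability q. Alice is indifferent when −7q + 12(1−q) = 17q + 7(1−q), giving q = 5/29.
The value is -7·(5/29) + (12)·(24/29) = 253/29.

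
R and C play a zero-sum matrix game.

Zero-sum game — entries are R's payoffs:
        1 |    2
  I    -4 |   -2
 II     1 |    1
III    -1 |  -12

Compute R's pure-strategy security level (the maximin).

The worst-case payoff for each row is I: -4, II: 1, III: -12.
The best of these is 1.

1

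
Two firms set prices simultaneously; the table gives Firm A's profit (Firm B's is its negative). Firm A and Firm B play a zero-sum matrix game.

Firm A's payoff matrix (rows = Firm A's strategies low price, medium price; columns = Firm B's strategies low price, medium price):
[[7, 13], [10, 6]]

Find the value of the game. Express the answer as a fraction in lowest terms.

44/5

Row minima are 7 and 6, so Firm A's maximin is 7; column maxima are 10 and 13, so Firm B's minimax is 10. These differ, so the equilibrium is in mixed strategies.
Let Firm A play low price with probability p. Firm B is indifferent when 7p + 10(1−p) = 13p + 6(1−p), giving p = 2/5.
Let Firm B play low price with probability q. Firm A is indifferent when 7q + 13(1−q) = 10q + 6(1−q), giving q = 7/10.
The value is 7·(7/10) + (13)·(3/10) = 44/5.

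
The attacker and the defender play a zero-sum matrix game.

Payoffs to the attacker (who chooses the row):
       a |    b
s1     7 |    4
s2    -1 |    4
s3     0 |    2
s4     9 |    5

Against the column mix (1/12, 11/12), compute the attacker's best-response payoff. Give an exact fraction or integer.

s1: (7)·(1/12) + (4)·(11/12) = 17/4.
s2: (-1)·(1/12) + (4)·(11/12) = 43/12.
s3: (0)·(1/12) + (2)·(11/12) = 11/6.
s4: (9)·(1/12) + (5)·(11/12) = 16/3.
The best pure response is s4 with expected payoff 16/3.

16/3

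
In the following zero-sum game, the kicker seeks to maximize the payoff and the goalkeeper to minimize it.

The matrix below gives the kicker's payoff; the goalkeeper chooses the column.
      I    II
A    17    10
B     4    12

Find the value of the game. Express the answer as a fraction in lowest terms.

164/15

Row minima are 10 and 4, so the kicker's maximin is 10; column maxima are 17 and 12, so the goalkeeper's minimax is 12. These differ, so the equilibrium is in mixed strategies.
Let the kicker play A with probability p. The goalkeeper is indifferent when 17p + 4(1−p) = 10p + 12(1−p), giving p = 8/15.
Let the goalkeeper play I with probability q. The kicker is indifferent when 17q + 10(1−q) = 4q + 12(1−q), giving q = 2/15.
The value is 17·(2/15) + (10)·(13/15) = 164/15.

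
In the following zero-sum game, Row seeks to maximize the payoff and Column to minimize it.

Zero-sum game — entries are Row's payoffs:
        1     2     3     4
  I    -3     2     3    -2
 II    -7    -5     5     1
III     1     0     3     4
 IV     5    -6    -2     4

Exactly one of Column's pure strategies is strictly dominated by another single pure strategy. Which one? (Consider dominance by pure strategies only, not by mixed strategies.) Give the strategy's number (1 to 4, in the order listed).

3

Column prefers columns that give Row less. Compare 3 with 2: 2 < 3, -5 < 5, 0 < 3, -6 < -2.
So 2 strictly dominates 3 for Column; 3 is strictly dominated.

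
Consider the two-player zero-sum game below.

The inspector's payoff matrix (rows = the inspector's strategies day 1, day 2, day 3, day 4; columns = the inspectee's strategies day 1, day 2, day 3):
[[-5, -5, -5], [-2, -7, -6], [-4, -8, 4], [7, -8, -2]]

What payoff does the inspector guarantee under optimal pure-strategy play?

-5

Row minima: -5, -7, -8, -8 → the inspector's maximin is -5.
Column maxima: 7, -5, 4 → the inspectee's minimax is -5.
They coincide at (day 1, day 2), so the value is -5.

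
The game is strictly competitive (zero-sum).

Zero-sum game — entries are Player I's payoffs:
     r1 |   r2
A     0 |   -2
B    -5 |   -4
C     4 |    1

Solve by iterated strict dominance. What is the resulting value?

1

Row A is strictly dominated by row C (4>0, 1>-2); eliminate A.
Row B is strictly dominated by row C (4>-5, 1>-4); eliminate B.
Column r1 is strictly dominated by r2 for Player II (1<4); eliminate r1.
Only (C, r2) remains, with payoff 1.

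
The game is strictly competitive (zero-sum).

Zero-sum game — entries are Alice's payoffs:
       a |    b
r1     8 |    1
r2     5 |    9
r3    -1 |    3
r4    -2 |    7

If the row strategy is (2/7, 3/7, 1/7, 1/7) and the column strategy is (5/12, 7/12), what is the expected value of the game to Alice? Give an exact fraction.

59/12

Against (5/12, 7/12), each row's expected payoff is r1: 47/12; r2: 22/3; r3: 4/3; r4: 13/4.
Taking the (2/7, 3/7, 1/7, 1/7)-weighted average: (2/7)·(47/12) + (3/7)·(22/3) + (1/7)·(4/3) + (1/7)·(13/4) = 59/12.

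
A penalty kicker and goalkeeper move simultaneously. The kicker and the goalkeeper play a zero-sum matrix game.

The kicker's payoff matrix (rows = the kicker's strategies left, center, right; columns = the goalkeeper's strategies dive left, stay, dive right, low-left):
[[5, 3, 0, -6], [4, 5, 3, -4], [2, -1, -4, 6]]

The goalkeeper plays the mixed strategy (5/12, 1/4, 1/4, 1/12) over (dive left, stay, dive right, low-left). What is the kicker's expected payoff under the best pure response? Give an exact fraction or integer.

left: (5)·(5/12) + (3)·(1/4) + (0)·(1/4) + (-6)·(1/12) = 7/3.
center: (4)·(5/12) + (5)·(1/4) + (3)·(1/4) + (-4)·(1/12) = 10/3.
right: (2)·(5/12) + (-1)·(1/4) + (-4)·(1/4) + (6)·(1/12) = 1/12.
The best pure response is center with expected payoff 10/3.

10/3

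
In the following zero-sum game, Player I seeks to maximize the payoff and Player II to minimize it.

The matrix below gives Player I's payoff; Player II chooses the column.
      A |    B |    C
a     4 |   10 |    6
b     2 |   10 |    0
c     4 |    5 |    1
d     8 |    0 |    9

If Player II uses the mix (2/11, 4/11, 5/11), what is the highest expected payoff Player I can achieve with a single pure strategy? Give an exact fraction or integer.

a: (4)·(2/11) + (10)·(4/11) + (6)·(5/11) = 78/11.
b: (2)·(2/11) + (10)·(4/11) + (0)·(5/11) = 4.
c: (4)·(2/11) + (5)·(4/11) + (1)·(5/11) = 3.
d: (8)·(2/11) + (0)·(4/11) + (9)·(5/11) = 61/11.
The best pure response is a with expected payoff 78/11.

78/11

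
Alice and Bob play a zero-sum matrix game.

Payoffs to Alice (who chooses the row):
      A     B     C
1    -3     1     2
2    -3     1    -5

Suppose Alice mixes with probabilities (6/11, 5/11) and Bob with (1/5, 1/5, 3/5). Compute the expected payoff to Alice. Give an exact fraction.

-61/55

Against (1/5, 1/5, 3/5), each row's expected payoff is 1: 4/5; 2: -17/5.
Taking the (6/11, 5/11)-weighted average: (6/11)·(4/5) + (5/11)·(-17/5) = -61/55.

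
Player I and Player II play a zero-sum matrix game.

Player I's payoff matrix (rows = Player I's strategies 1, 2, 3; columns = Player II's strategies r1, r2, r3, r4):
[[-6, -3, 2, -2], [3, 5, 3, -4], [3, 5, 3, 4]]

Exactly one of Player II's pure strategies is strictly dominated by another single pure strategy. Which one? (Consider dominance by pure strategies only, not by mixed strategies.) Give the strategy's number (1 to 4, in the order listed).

2

Player II prefers columns that give Player I less. Compare r2 with r1: -6 < -3, 3 < 5, 3 < 5.
So r1 strictly dominates r2 for Player II; r2 is strictly dominated.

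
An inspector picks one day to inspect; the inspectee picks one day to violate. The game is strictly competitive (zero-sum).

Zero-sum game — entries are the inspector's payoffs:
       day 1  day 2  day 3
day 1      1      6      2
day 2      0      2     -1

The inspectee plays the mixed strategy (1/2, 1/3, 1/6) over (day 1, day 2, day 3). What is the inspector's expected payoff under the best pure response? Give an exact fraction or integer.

17/6

day 1: (1)·(1/2) + (6)·(1/3) + (2)·(1/6) = 17/6.
day 2: (0)·(1/2) + (2)·(1/3) + (-1)·(1/6) = 1/2.
The best pure response is day 1 with expected payoff 17/6.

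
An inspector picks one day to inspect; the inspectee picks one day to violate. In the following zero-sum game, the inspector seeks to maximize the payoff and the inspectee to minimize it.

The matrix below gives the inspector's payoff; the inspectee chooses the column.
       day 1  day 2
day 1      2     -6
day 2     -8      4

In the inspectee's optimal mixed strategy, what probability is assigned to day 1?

1/2

Row minima are -6 and -8, so the inspector's maximin is -6; column maxima are 2 and 4, so the inspectee's minimax is 2. These differ, so the equilibrium is in mixed strategies.
Let the inspectee play day 1 with probability q. The inspector is indifferent when 2q − 6(1−q) = −8q + 4(1−q), giving q = 1/2.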